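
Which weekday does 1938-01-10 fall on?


Date: January 10, 1938
Anchor: Jan 1, 1938. With p = 1938 - 1 = 1937: (p + p//4 - p//100 + p//400) mod 7 = (1937 + 484 - 19 + 4) mod 7 = 2406 mod 7 = 5 -> Saturday (Mon=0 ... Sun=6)
Days into year = 10 - 1 = 9
Weekday index = (5 + 9) mod 7 = 0

Day of the week: Monday


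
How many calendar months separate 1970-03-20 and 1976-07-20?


From March 1970 to July 1976
6 years * 12 = 72 months, plus 4 months = 76

76 months


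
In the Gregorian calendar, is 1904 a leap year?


Gregorian leap year rule: divisible by 4, but not by 100, unless also by 400.
1904 is divisible by 4 but not 100 -> leap year

Yes


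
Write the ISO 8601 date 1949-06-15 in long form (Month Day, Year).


ISO 1949-06-15 parses as year=1949, month=06, day=15
Month 6 -> June

June 15, 1949


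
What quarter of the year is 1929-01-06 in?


Month: January (month 1)
Q1: Jan-Mar, Q2: Apr-Jun, Q3: Jul-Sep, Q4: Oct-Dec

Q1


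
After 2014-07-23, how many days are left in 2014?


Day of year: 204 of 365
Remaining = 365 - 204

161 days


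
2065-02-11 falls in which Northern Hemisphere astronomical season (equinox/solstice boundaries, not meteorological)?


Date: February 11
Astronomical Winter (approx.; exact equinox/solstice day varies by year): December 21 to March 19
February 11 falls within the Winter window

Winter


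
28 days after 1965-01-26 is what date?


Start: 1965-01-26, add 28 days
January 1965 has 31 days: 31 - 26 = 5 days to January 31 -> 23 left
February 1965: 23 <= 28 -> lands on February 23

Result: 1965-02-23


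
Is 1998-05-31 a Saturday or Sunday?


Anchor: Jan 1, 1998. With p = 1998 - 1 = 1997: (p + p//4 - p//100 + p//400) mod 7 = (1997 + 499 - 19 + 4) mod 7 = 2481 mod 7 = 3 -> Thursday (Mon=0 ... Sun=6)
Day of year: 151; offset = 150
Weekday index = (3 + 150) mod 7 = 6 -> Sunday
Weekend days: Saturday, Sunday

Yes


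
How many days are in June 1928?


June 1928

30 days


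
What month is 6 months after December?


December is month 12
12 + 6 = 18; wrap: 18 - 12 = 6

June


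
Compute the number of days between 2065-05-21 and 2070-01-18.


From 2065-05-21 to 2070-01-18
2065-05-21: days before May = 31 + 28 + 31 + 30 = 120 (2065 is not a leap year); day of year = 120 + 21 = 141
2070-01-18: day of year = 18
Rest of 2065: 365 - 141 = 224
Full years 2066 (365), 2067 (365), 2068 (366), 2069 (365): 1461
Total = 224 + 1461 + 18 = 1703

1703 days


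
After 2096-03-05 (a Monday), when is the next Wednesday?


Current: Monday
Target: Wednesday
Days ahead: 2

Next Wednesday: 2096-03-07


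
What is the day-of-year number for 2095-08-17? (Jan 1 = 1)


Date: August 17, 2095
Days in months 1 through 7: 212
Plus 17 days in August

Day of year: 229


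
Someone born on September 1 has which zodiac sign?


Date: September 1
Conventional tropical zodiac dates: Virgo from August 23 onward; Libra starts September 23
September 1 falls within the Virgo range

Virgo


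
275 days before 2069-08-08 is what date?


Start: 2069-08-08, subtract 275 days
Back 8 days from August 8 reaches July 31, 2069 -> 267 left
July 2069 has 31 days -> back to June 30, 2069 -> 236 left
June 2069 has 30 days -> back to May 31, 2069 -> 206 left
May 2069 has 31 days -> back to April 30, 2069 -> 175 left
April 2069 has 30 days -> back to March 31, 2069 -> 145 left
March 2069 has 31 days -> back to February 28, 2069 -> 114 left
February 2069 has 28 days -> back to January 31, 2069 -> 86 left
January 2069 has 31 days -> back to December 31, 2068 -> 55 left
December 2068 has 31 days -> back to November 30, 2068 -> 24 left
November 2068: 30 - 24 = 6 -> lands on November 6

Result: 2068-11-06


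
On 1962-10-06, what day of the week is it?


Date: October 6, 1962
Anchor: Jan 1, 1962. With p = 1962 - 1 = 1961: (p + p//4 - p//100 + p//400) mod 7 = (1961 + 490 - 19 + 4) mod 7 = 2436 mod 7 = 0 -> Monday (Mon=0 ... Sun=6)
Days before October (Jan-Sep): 273; offset = 273 + 6 - 1 = 278
Weekday index = (0 + 278) mod 7 = 5

Day of the week: Saturday


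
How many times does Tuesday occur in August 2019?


August 2019 has 31 days
Anchor: Jan 1, 2019. With p = 2019 - 1 = 2018: (p + p//4 - p//100 + p//400) mod 7 = (2018 + 504 - 20 + 5) mod 7 = 2507 mod 7 = 1 -> Tuesday (Mon=0 ... Sun=6)
Days before August (Jan-Jul): 212; August 1 index = (1 + 212) mod 7 = 3 -> Thursday
First Tuesday is August 6
Tuesdays: 6, 13, 20, 27

4 Tuesdays


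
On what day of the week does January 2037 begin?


Target: January 1, 2037
Anchor: Jan 1, 2037. With p = 2037 - 1 = 2036: (p + p//4 - p//100 + p//400) mod 7 = (2036 + 509 - 20 + 5) mod 7 = 2530 mod 7 = 3 -> Thursday (Mon=0 ... Sun=6)
Offset from anchor: 0 days
Weekday index = (3 + 0) mod 7 = 3

Thursday


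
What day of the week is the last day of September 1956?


September 1956 has 30 days
Anchor: Jan 1, 1956. With p = 1956 - 1 = 1955: (p + p//4 - p//100 + p//400) mod 7 = (1955 + 488 - 19 + 4) mod 7 = 2428 mod 7 = 6 -> Sunday (Mon=0 ... Sun=6)
Days before September (Jan-Aug): 244; September 1 index = (6 + 244) mod 7 = 5 -> Saturday
Last day offset: 30 - 1 = 29 days
Weekday index = (5 + 29) mod 7 = 6

Sunday, September 30


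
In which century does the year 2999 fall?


Century = (year - 1) // 100 + 1
= (2999 - 1) // 100 + 1
= 2998 // 100 + 1
= 29 + 1

30th century


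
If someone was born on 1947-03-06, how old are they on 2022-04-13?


Birth: 1947-03-06
Reference: 2022-04-13
Year difference: 2022 - 1947 = 75

75 years old


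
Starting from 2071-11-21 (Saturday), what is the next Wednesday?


Current: Saturday
Target: Wednesday
Days ahead: 4

Next Wednesday: 2071-11-25


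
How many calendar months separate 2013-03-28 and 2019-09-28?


From March 2013 to September 2019
6 years * 12 = 72 months, plus 6 months = 78

78 months


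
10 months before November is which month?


November is month 11
11 - 10 = 1

January


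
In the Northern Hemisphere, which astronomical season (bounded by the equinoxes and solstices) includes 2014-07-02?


Date: July 2
Astronomical Summer (approx.; exact equinox/solstice day varies by year): June 21 to September 21
July 2 falls within the Summer window

Summer


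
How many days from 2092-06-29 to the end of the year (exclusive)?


Day of year: 181 of 366
Remaining = 366 - 181

185 days


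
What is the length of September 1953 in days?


September 1953

30 days


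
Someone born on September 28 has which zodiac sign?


Date: September 28
Conventional tropical zodiac dates: Libra from September 23 onward; Scorpio starts October 23
September 28 falls within the Libra range

Libra


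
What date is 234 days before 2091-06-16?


Start: 2091-06-16, subtract 234 days
Back 16 days from June 16 reaches May 31, 2091 -> 218 left
May 2091 has 31 days -> back to April 30, 2091 -> 187 left
April 2091 has 30 days -> back to March 31, 2091 -> 157 left
March 2091 has 31 days -> back to February 28, 2091 -> 126 left
February 2091 has 28 days -> back to January 31, 2091 -> 98 left
January 2091 has 31 days -> back to December 31, 2090 -> 67 left
December 2090 has 31 days -> back to November 30, 2090 -> 36 left
November 2090 has 30 days -> back to October 31, 2090 -> 6 left
October 2090: 31 - 6 = 25 -> lands on October 25

Result: 2090-10-25


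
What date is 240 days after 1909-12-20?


Start: 1909-12-20, add 240 days
December 1909 has 31 days: 31 - 20 = 11 days to December 31 -> 229 left
January 1910 has 31 days -> 198 left
February 1910 has 28 days -> 170 left
March 1910 has 31 days -> 139 left
April 1910 has 30 days -> 109 left
May 1910 has 31 days -> 78 left
June 1910 has 30 days -> 48 left
July 1910 has 31 days -> 17 left
August 1910: 17 <= 31 -> lands on August 17

Result: 1910-08-17


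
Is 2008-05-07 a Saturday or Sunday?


Anchor: Jan 1, 2008. With p = 2008 - 1 = 2007: (p + p//4 - p//100 + p//400) mod 7 = (2007 + 501 - 20 + 5) mod 7 = 2493 mod 7 = 1 -> Tuesday (Mon=0 ... Sun=6)
Day of year: 128; offset = 127
Weekday index = (1 + 127) mod 7 = 2 -> Wednesday
Weekend days: Saturday, Sunday

No


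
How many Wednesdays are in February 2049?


February 2049 has 28 days
Anchor: Jan 1, 2049. With p = 2049 - 1 = 2048: (p + p//4 - p//100 + p//400) mod 7 = (2048 + 512 - 20 + 5) mod 7 = 2545 mod 7 = 4 -> Friday (Mon=0 ... Sun=6)
Days before February (Jan): 31; February 1 index = (4 + 31) mod 7 = 0 -> Monday
First Wednesday is February 3
Wednesdays: 3, 10, 17, 24

4 Wednesdays


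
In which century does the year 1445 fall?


Century = (year - 1) // 100 + 1
= (1445 - 1) // 100 + 1
= 1444 // 100 + 1
= 14 + 1

15th century


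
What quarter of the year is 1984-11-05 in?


Month: November (month 11)
Q1: Jan-Mar, Q2: Apr-Jun, Q3: Jul-Sep, Q4: Oct-Dec

Q4


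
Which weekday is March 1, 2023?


Target: March 1, 2023
Anchor: Jan 1, 2023. With p = 2023 - 1 = 2022: (p + p//4 - p//100 + p//400) mod 7 = (2022 + 505 - 20 + 5) mod 7 = 2512 mod 7 = 6 -> Sunday (Mon=0 ... Sun=6)
Days before March (Jan-Feb): 59 days
Weekday index = (6 + 59) mod 7 = 2

Wednesday


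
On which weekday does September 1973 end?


September 1973 has 30 days
Anchor: Jan 1, 1973. With p = 1973 - 1 = 1972: (p + p//4 - p//100 + p//400) mod 7 = (1972 + 493 - 19 + 4) mod 7 = 2450 mod 7 = 0 -> Monday (Mon=0 ... Sun=6)
Days before September (Jan-Aug): 243; September 1 index = (0 + 243) mod 7 = 5 -> Saturday
Last day offset: 30 - 1 = 29 days
Weekday index = (5 + 29) mod 7 = 6

Sunday, September 30


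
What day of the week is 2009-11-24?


Date: November 24, 2009
Anchor: Jan 1, 2009. With p = 2009 - 1 = 2008: (p + p//4 - p//100 + p//400) mod 7 = (2008 + 502 - 20 + 5) mod 7 = 2495 mod 7 = 3 -> Thursday (Mon=0 ... Sun=6)
Days before November (Jan-Oct): 304; offset = 304 + 24 - 1 = 327
Weekday index = (3 + 327) mod 7 = 1

Day of the week: Tuesday


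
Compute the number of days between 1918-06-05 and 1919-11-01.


From 1918-06-05 to 1919-11-01
1918-06-05: days before June = 31 + 28 + 31 + 30 + 31 = 151 (1918 is not a leap year); day of year = 151 + 5 = 156
1919-11-01: days before November = 31 + 28 + 31 + 30 + 31 + 30 + 31 + 31 + 30 + 31 = 304 (1919 is not a leap year); day of year = 304 + 1 = 305
Rest of 1918: 365 - 156 = 209
Total = 209 + 305 = 514

514 days


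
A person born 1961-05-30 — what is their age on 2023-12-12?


Birth: 1961-05-30
Reference: 2023-12-12
Year difference: 2023 - 1961 = 62

62 years old


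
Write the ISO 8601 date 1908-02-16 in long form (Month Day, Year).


ISO 1908-02-16 parses as year=1908, month=02, day=16
Month 2 -> February

February 16, 1908


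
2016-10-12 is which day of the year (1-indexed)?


Date: October 12, 2016
Days in months 1 through 9: 274
Plus 12 days in October

Day of year: 286


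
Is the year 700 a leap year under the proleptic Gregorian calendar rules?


Gregorian leap year rule: divisible by 4, but not by 100, unless also by 400.
700 is divisible by 100 but not 400 -> not a leap year

No


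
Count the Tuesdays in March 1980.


March 1980 has 31 days
Anchor: Jan 1, 1980. With p = 1980 - 1 = 1979: (p + p//4 - p//100 + p//400) mod 7 = (1979 + 494 - 19 + 4) mod 7 = 2458 mod 7 = 1 -> Tuesday (Mon=0 ... Sun=6)
Days before March (Jan-Feb): 60; March 1 index = (1 + 60) mod 7 = 5 -> Saturday
First Tuesday is March 4
Tuesdays: 4, 11, 18, 25

4 Tuesdays


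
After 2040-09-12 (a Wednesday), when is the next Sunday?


Current: Wednesday
Target: Sunday
Days ahead: 4

Next Sunday: 2040-09-16


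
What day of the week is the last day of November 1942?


November 1942 has 30 days
Anchor: Jan 1, 1942. With p = 1942 - 1 = 1941: (p + p//4 - p//100 + p//400) mod 7 = (1941 + 485 - 19 + 4) mod 7 = 2411 mod 7 = 3 -> Thursday (Mon=0 ... Sun=6)
Days before November (Jan-Oct): 304; November 1 index = (3 + 304) mod 7 = 6 -> Sunday
Last day offset: 30 - 1 = 29 days
Weekday index = (6 + 29) mod 7 = 0

Monday, November 30


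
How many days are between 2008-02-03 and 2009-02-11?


From 2008-02-03 to 2009-02-11
2008-02-03: days before February = 31; day of year = 31 + 3 = 34
2009-02-11: days before February = 31; day of year = 31 + 11 = 42
Rest of 2008: 366 - 34 = 332
Total = 332 + 42 = 374

374 days


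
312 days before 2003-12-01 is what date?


Start: 2003-12-01, subtract 312 days
Back 1 day from December 1 reaches November 30, 2003 -> 311 left
November 2003 has 30 days -> back to October 31, 2003 -> 281 left
October 2003 has 31 days -> back to September 30, 2003 -> 250 left
September 2003 has 30 days -> back to August 31, 2003 -> 220 left
August 2003 has 31 days -> back to July 31, 2003 -> 189 left
July 2003 has 31 days -> back to June 30, 2003 -> 158 left
June 2003 has 30 days -> back to May 31, 2003 -> 128 left
May 2003 has 31 days -> back to April 30, 2003 -> 97 left
April 2003 has 30 days -> back to March 31, 2003 -> 67 left
March 2003 has 31 days -> back to February 28, 2003 -> 36 left
February 2003 has 28 days -> back to January 31, 2003 -> 8 left
January 2003: 31 - 8 = 23 -> lands on January 23

Result: 2003-01-23


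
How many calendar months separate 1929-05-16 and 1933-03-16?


From May 1929 to March 1933
4 years * 12 = 48 months, minus 2 months = 46

46 months


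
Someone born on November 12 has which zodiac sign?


Date: November 12
Conventional tropical zodiac dates: Scorpio from October 23 onward; Sagittarius starts November 22
November 12 falls within the Scorpio range

Scorpio


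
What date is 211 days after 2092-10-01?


Start: 2092-10-01, add 211 days
October 2092 has 31 days: 31 - 1 = 30 days to October 31 -> 181 left
November 2092 has 30 days -> 151 left
December 2092 has 31 days -> 120 left
January 2093 has 31 days -> 89 left
February 2093 has 28 days -> 61 left
March 2093 has 31 days -> 30 left
April 2093: 30 <= 30 -> lands on April 30

Result: 2093-04-30


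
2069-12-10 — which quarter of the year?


Month: December (month 12)
Q1: Jan-Mar, Q2: Apr-Jun, Q3: Jul-Sep, Q4: Oct-Dec

Q4


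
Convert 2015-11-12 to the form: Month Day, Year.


ISO 2015-11-12 parses as year=2015, month=11, day=12
Month 11 -> November

November 12, 2015


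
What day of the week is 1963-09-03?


Date: September 3, 1963
Anchor: Jan 1, 1963. With p = 1963 - 1 = 1962: (p + p//4 - p//100 + p//400) mod 7 = (1962 + 490 - 19 + 4) mod 7 = 2437 mod 7 = 1 -> Tuesday (Mon=0 ... Sun=6)
Days before September (Jan-Aug): 243; offset = 243 + 3 - 1 = 245
Weekday index = (1 + 245) mod 7 = 1

Day of the week: Tuesday


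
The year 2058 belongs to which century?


Century = (year - 1) // 100 + 1
= (2058 - 1) // 100 + 1
= 2057 // 100 + 1
= 20 + 1

21st century


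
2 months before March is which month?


March is month 3
3 - 2 = 1

January


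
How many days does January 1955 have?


January 1955

31 days


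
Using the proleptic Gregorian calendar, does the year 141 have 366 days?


Gregorian leap year rule: divisible by 4, but not by 100, unless also by 400.
141 is not divisible by 4 -> not a leap year

No


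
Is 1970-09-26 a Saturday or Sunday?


Anchor: Jan 1, 1970. With p = 1970 - 1 = 1969: (p + p//4 - p//100 + p//400) mod 7 = (1969 + 492 - 19 + 4) mod 7 = 2446 mod 7 = 3 -> Thursday (Mon=0 ... Sun=6)
Day of year: 269; offset = 268
Weekday index = (3 + 268) mod 7 = 5 -> Saturday
Weekend days: Saturday, Sunday

Yes


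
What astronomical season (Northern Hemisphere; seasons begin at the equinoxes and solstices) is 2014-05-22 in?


Date: May 22
Astronomical Spring (approx.; exact equinox/solstice day varies by year): March 20 to June 20
May 22 falls within the Spring window

Spring


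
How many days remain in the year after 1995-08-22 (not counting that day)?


Day of year: 234 of 365
Remaining = 365 - 234

131 days


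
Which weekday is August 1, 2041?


Target: August 1, 2041
Anchor: Jan 1, 2041. With p = 2041 - 1 = 2040: (p + p//4 - p//100 + p//400) mod 7 = (2040 + 510 - 20 + 5) mod 7 = 2535 mod 7 = 1 -> Tuesday (Mon=0 ... Sun=6)
Days before August (Jan-Jul): 212 days
Weekday index = (1 + 212) mod 7 = 3

Thursday


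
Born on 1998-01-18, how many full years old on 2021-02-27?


Birth: 1998-01-18
Reference: 2021-02-27
Year difference: 2021 - 1998 = 23

23 years old


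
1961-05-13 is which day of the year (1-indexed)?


Date: May 13, 1961
Days in months 1 through 4: 120
Plus 13 days in May

Day of year: 133


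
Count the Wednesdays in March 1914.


March 1914 has 31 days
Anchor: Jan 1, 1914. With p = 1914 - 1 = 1913: (p + p//4 - p//100 + p//400) mod 7 = (1913 + 478 - 19 + 4) mod 7 = 2376 mod 7 = 3 -> Thursday (Mon=0 ... Sun=6)
Days before March (Jan-Feb): 59; March 1 index = (3 + 59) mod 7 = 6 -> Sunday
First Wednesday is March 4
Wednesdays: 4, 11, 18, 25

4 Wednesdays


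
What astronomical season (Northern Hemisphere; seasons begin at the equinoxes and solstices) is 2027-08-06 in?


Date: August 6
Astronomical Summer (approx.; exact equinox/solstice day varies by year): June 21 to September 21
August 6 falls within the Summer window

Summer


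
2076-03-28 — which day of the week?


Date: March 28, 2076
Anchor: Jan 1, 2076. With p = 2076 - 1 = 2075: (p + p//4 - p//100 + p//400) mod 7 = (2075 + 518 - 20 + 5) mod 7 = 2578 mod 7 = 2 -> Wednesday (Mon=0 ... Sun=6)
Days before March (Jan-Feb): 60; offset = 60 + 28 - 1 = 87
Weekday index = (2 + 87) mod 7 = 5

Day of the week: Saturday


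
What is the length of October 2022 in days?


October 2022

31 days


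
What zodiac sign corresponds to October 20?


Date: October 20
Conventional tropical zodiac dates: Libra from September 23 onward; Scorpio starts October 23
October 20 falls within the Libra range

Libra


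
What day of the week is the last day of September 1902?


September 1902 has 30 days
Anchor: Jan 1, 1902. With p = 1902 - 1 = 1901: (p + p//4 - p//100 + p//400) mod 7 = (1901 + 475 - 19 + 4) mod 7 = 2361 mod 7 = 2 -> Wednesday (Mon=0 ... Sun=6)
Days before September (Jan-Aug): 243; September 1 index = (2 + 243) mod 7 = 0 -> Monday
Last day offset: 30 - 1 = 29 days
Weekday index = (0 + 29) mod 7 = 1

Tuesday, September 30


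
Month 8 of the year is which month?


Month 8 of 12

August


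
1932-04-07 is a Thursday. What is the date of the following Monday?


Current: Thursday
Target: Monday
Days ahead: 4

Next Monday: 1932-04-11


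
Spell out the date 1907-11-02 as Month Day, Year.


ISO 1907-11-02 parses as year=1907, month=11, day=02
Month 11 -> November

November 2, 1907


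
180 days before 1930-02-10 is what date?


Start: 1930-02-10, subtract 180 days
Back 10 days from February 10 reaches January 31, 1930 -> 170 left
January 1930 has 31 days -> back to December 31, 1929 -> 139 left
December 1929 has 31 days -> back to November 30, 1929 -> 108 left
November 1929 has 30 days -> back to October 31, 1929 -> 78 left
October 1929 has 31 days -> back to September 30, 1929 -> 47 left
September 1929 has 30 days -> back to August 31, 1929 -> 17 left
August 1929: 31 - 17 = 14 -> lands on August 14

Result: 1929-08-14


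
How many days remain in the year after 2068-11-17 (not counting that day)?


Day of year: 322 of 366
Remaining = 366 - 322

44 days


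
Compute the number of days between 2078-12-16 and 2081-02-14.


From 2078-12-16 to 2081-02-14
2078-12-16: days before December = 31 + 28 + 31 + 30 + 31 + 30 + 31 + 31 + 30 + 31 + 30 = 334 (2078 is not a leap year); day of year = 334 + 16 = 350
2081-02-14: days before February = 31; day of year = 31 + 14 = 45
Rest of 2078: 365 - 350 = 15
Full years 2079 (365), 2080 (366): 731
Total = 15 + 731 + 45 = 791

791 days


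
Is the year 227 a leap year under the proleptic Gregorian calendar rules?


Gregorian leap year rule: divisible by 4, but not by 100, unless also by 400.
227 is not divisible by 4 -> not a leap year

No


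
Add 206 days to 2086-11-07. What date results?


Start: 2086-11-07, add 206 days
November 2086 has 30 days: 30 - 7 = 23 days to November 30 -> 183 left
December 2086 has 31 days -> 152 left
January 2087 has 31 days -> 121 left
February 2087 has 28 days -> 93 left
March 2087 has 31 days -> 62 left
April 2087 has 30 days -> 32 left
May 2087 has 31 days -> 1 left
June 2087: 1 <= 30 -> lands on June 1

Result: 2087-06-01


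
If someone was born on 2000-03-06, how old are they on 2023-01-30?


Birth: 2000-03-06
Reference: 2023-01-30
Year difference: 2023 - 2000 = 23
Birthday not yet reached in 2023, subtract 1

22 years old


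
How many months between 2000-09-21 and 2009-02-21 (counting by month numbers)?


From September 2000 to February 2009
9 years * 12 = 108 months, minus 7 months = 101

101 months


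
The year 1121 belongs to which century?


Century = (year - 1) // 100 + 1
= (1121 - 1) // 100 + 1
= 1120 // 100 + 1
= 11 + 1

12th century


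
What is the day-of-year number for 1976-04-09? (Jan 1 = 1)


Date: April 9, 1976
Days in months 1 through 3: 91
Plus 9 days in April

Day of year: 100


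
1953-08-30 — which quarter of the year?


Month: August (month 8)
Q1: Jan-Mar, Q2: Apr-Jun, Q3: Jul-Sep, Q4: Oct-Dec

Q3


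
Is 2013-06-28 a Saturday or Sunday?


Anchor: Jan 1, 2013. With p = 2013 - 1 = 2012: (p + p//4 - p//100 + p//400) mod 7 = (2012 + 503 - 20 + 5) mod 7 = 2500 mod 7 = 1 -> Tuesday (Mon=0 ... Sun=6)
Day of year: 179; offset = 178
Weekday index = (1 + 178) mod 7 = 4 -> Friday
Weekend days: Saturday, Sunday

No


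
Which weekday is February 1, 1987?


Target: February 1, 1987
Anchor: Jan 1, 1987. With p = 1987 - 1 = 1986: (p + p//4 - p//100 + p//400) mod 7 = (1986 + 496 - 19 + 4) mod 7 = 2467 mod 7 = 3 -> Thursday (Mon=0 ... Sun=6)
Days before February (Jan): 31 days
Weekday index = (3 + 31) mod 7 = 6

Sunday


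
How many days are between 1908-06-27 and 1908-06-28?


From 1908-06-27 to 1908-06-28
1908-06-27: days before June = 31 + 29 + 31 + 30 + 31 = 152 (1908 is a leap year); day of year = 152 + 27 = 179
1908-06-28: days before June = 31 + 29 + 31 + 30 + 31 = 152 (1908 is a leap year); day of year = 152 + 28 = 180
Same year: 180 - 179 = 1

1 day


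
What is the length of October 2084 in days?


October 2084

31 days


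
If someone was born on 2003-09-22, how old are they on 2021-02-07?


Birth: 2003-09-22
Reference: 2021-02-07
Year difference: 2021 - 2003 = 18
Birthday not yet reached in 2021, subtract 1

17 years old


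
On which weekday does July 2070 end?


July 2070 has 31 days
Anchor: Jan 1, 2070. With p = 2070 - 1 = 2069: (p + p//4 - p//100 + p//400) mod 7 = (2069 + 517 - 20 + 5) mod 7 = 2571 mod 7 = 2 -> Wednesday (Mon=0 ... Sun=6)
Days before July (Jan-Jun): 181; July 1 index = (2 + 181) mod 7 = 1 -> Tuesday
Last day offset: 31 - 1 = 30 days
Weekday index = (1 + 30) mod 7 = 3

Thursday, July 31


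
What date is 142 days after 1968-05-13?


Start: 1968-05-13, add 142 days
May 1968 has 31 days: 31 - 13 = 18 days to May 31 -> 124 left
June 1968 has 30 days -> 94 left
July 1968 has 31 days -> 63 left
August 1968 has 31 days -> 32 left
September 1968 has 30 days -> 2 left
October 1968: 2 <= 31 -> lands on October 2

Result: 1968-10-02


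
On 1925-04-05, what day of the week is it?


Date: April 5, 1925
Anchor: Jan 1, 1925. With p = 1925 - 1 = 1924: (p + p//4 - p//100 + p//400) mod 7 = (1924 + 481 - 19 + 4) mod 7 = 2390 mod 7 = 3 -> Thursday (Mon=0 ... Sun=6)
Days before April (Jan-Mar): 90; offset = 90 + 5 - 1 = 94
Weekday index = (3 + 94) mod 7 = 6

Day of the week: Sunday


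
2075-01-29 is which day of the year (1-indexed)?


Date: January 29, 2075
No months before January
Plus 29 days in January

Day of year: 29


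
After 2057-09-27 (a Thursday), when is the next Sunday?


Current: Thursday
Target: Sunday
Days ahead: 3

Next Sunday: 2057-09-30


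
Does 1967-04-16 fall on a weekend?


Anchor: Jan 1, 1967. With p = 1967 - 1 = 1966: (p + p//4 - p//100 + p//400) mod 7 = (1966 + 491 - 19 + 4) mod 7 = 2442 mod 7 = 6 -> Sunday (Mon=0 ... Sun=6)
Day of year: 106; offset = 105
Weekday index = (6 + 105) mod 7 = 6 -> Sunday
Weekend days: Saturday, Sunday

Yes


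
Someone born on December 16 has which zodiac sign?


Date: December 16
Conventional tropical zodiac dates: Sagittarius from November 22 onward; Capricorn starts December 22
December 16 falls within the Sagittarius range

Sagittarius


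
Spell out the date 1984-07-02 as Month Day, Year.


ISO 1984-07-02 parses as year=1984, month=07, day=02
Month 7 -> July

July 2, 1984


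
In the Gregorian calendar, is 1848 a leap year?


Gregorian leap year rule: divisible by 4, but not by 100, unless also by 400.
1848 is divisible by 4 but not 100 -> leap year

Yes


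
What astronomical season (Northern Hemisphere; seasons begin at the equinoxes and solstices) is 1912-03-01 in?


Date: March 1
Astronomical Winter (approx.; exact equinox/solstice day varies by year): December 21 to March 19
March 1 falls within the Winter window

Winter


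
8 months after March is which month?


March is month 3
3 + 8 = 11

November


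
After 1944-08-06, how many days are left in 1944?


Day of year: 219 of 366
Remaining = 366 - 219

147 days


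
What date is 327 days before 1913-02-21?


Start: 1913-02-21, subtract 327 days
Back 21 days from February 21 reaches January 31, 1913 -> 306 left
January 1913 has 31 days -> back to December 31, 1912 -> 275 left
December 1912 has 31 days -> back to November 30, 1912 -> 244 left
November 1912 has 30 days -> back to October 31, 1912 -> 214 left
October 1912 has 31 days -> back to September 30, 1912 -> 183 left
September 1912 has 30 days -> back to August 31, 1912 -> 153 left
August 1912 has 31 days -> back to July 31, 1912 -> 122 left
July 1912 has 31 days -> back to June 30, 1912 -> 91 left
June 1912 has 30 days -> back to May 31, 1912 -> 61 left
May 1912 has 31 days -> back to April 30, 1912 -> 30 left
April 1912 has 30 days -> back to March 31, 1912 -> 0 left
March 1912: 31 - 0 = 31 -> lands on March 31

Result: 1912-03-31


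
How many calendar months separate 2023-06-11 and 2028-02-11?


From June 2023 to February 2028
5 years * 12 = 60 months, minus 4 months = 56

56 months


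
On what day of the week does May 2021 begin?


Target: May 1, 2021
Anchor: Jan 1, 2021. With p = 2021 - 1 = 2020: (p + p//4 - p//100 + p//400) mod 7 = (2020 + 505 - 20 + 5) mod 7 = 2510 mod 7 = 4 -> Friday (Mon=0 ... Sun=6)
Days before May (Jan-Apr): 120 days
Weekday index = (4 + 120) mod 7 = 5

Saturday


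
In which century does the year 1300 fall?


Century = (year - 1) // 100 + 1
= (1300 - 1) // 100 + 1
= 1299 // 100 + 1
= 12 + 1

13th century


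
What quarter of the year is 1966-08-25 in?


Month: August (month 8)
Q1: Jan-Mar, Q2: Apr-Jun, Q3: Jul-Sep, Q4: Oct-Dec

Q3


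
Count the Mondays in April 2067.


April 2067 has 30 days
Anchor: Jan 1, 2067. With p = 2067 - 1 = 2066: (p + p//4 - p//100 + p//400) mod 7 = (2066 + 516 - 20 + 5) mod 7 = 2567 mod 7 = 5 -> Saturday (Mon=0 ... Sun=6)
Days before April (Jan-Mar): 90; April 1 index = (5 + 90) mod 7 = 4 -> Friday
First Monday is April 4
Mondays: 4, 11, 18, 25

4 Mondays


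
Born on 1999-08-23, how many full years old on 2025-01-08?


Birth: 1999-08-23
Reference: 2025-01-08
Year difference: 2025 - 1999 = 26
Birthday not yet reached in 2025, subtract 1

25 years old


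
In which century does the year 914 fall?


Century = (year - 1) // 100 + 1
= (914 - 1) // 100 + 1
= 913 // 100 + 1
= 9 + 1

10th century


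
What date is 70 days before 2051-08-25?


Start: 2051-08-25, subtract 70 days
Back 25 days from August 25 reaches July 31, 2051 -> 45 left
July 2051 has 31 days -> back to June 30, 2051 -> 14 left
June 2051: 30 - 14 = 16 -> lands on June 16

Result: 2051-06-16


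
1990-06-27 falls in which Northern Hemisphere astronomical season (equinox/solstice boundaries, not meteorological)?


Date: June 27
Astronomical Summer (approx.; exact equinox/solstice day varies by year): June 21 to September 21
June 27 falls within the Summer window

Summer


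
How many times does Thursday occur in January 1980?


January 1980 has 31 days
Anchor: Jan 1, 1980. With p = 1980 - 1 = 1979: (p + p//4 - p//100 + p//400) mod 7 = (1979 + 494 - 19 + 4) mod 7 = 2458 mod 7 = 1 -> Tuesday (Mon=0 ... Sun=6)
January 1 is the anchor itself -> Tuesday
First Thursday is January 3
Thursdays: 3, 10, 17, 24, 31

5 Thursdays


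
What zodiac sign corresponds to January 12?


Date: January 12
Conventional tropical zodiac dates: Capricorn from December 22 onward; Aquarius starts January 20
January 12 falls within the Capricorn range

Capricorn


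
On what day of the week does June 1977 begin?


Target: June 1, 1977
Anchor: Jan 1, 1977. With p = 1977 - 1 = 1976: (p + p//4 - p//100 + p//400) mod 7 = (1976 + 494 - 19 + 4) mod 7 = 2455 mod 7 = 5 -> Saturday (Mon=0 ... Sun=6)
Days before June (Jan-May): 151 days
Weekday index = (5 + 151) mod 7 = 2

Wednesday


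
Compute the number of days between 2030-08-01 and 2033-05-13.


From 2030-08-01 to 2033-05-13
2030-08-01: days before August = 31 + 28 + 31 + 30 + 31 + 30 + 31 = 212 (2030 is not a leap year); day of year = 212 + 1 = 213
2033-05-13: days before May = 31 + 28 + 31 + 30 = 120 (2033 is not a leap year); day of year = 120 + 13 = 133
Rest of 2030: 365 - 213 = 152
Full years 2031 (365), 2032 (366): 731
Total = 152 + 731 + 133 = 1016

1016 days


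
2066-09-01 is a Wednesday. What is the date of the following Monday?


Current: Wednesday
Target: Monday
Days ahead: 5

Next Monday: 2066-09-06


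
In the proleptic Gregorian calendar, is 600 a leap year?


Gregorian leap year rule: divisible by 4, but not by 100, unless also by 400.
600 is divisible by 100 but not 400 -> not a leap year

No


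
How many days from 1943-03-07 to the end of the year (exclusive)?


Day of year: 66 of 365
Remaining = 365 - 66

299 days


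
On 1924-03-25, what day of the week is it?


Date: March 25, 1924
Anchor: Jan 1, 1924. With p = 1924 - 1 = 1923: (p + p//4 - p//100 + p//400) mod 7 = (1923 + 480 - 19 + 4) mod 7 = 2388 mod 7 = 1 -> Tuesday (Mon=0 ... Sun=6)
Days before March (Jan-Feb): 60; offset = 60 + 25 - 1 = 84
Weekday index = (1 + 84) mod 7 = 1

Day of the week: Tuesday


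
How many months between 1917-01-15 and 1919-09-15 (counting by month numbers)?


From January 1917 to September 1919
2 years * 12 = 24 months, plus 8 months = 32

32 months


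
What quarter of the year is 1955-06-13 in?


Month: June (month 6)
Q1: Jan-Mar, Q2: Apr-Jun, Q3: Jul-Sep, Q4: Oct-Dec

Q2


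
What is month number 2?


Month 2 of 12

February


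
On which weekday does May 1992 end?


May 1992 has 31 days
Anchor: Jan 1, 1992. With p = 1992 - 1 = 1991: (p + p//4 - p//100 + p//400) mod 7 = (1991 + 497 - 19 + 4) mod 7 = 2473 mod 7 = 2 -> Wednesday (Mon=0 ... Sun=6)
Days before May (Jan-Apr): 121; May 1 index = (2 + 121) mod 7 = 4 -> Friday
Last day offset: 31 - 1 = 30 days
Weekday index = (4 + 30) mod 7 = 6

Sunday, May 31


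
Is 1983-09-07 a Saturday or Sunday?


Anchor: Jan 1, 1983. With p = 1983 - 1 = 1982: (p + p//4 - p//100 + p//400) mod 7 = (1982 + 495 - 19 + 4) mod 7 = 2462 mod 7 = 5 -> Saturday (Mon=0 ... Sun=6)
Day of year: 250; offset = 249
Weekday index = (5 + 249) mod 7 = 2 -> Wednesday
Weekend days: Saturday, Sunday

No


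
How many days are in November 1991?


November 1991

30 days


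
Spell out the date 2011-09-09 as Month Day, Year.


ISO 2011-09-09 parses as year=2011, month=09, day=09
Month 9 -> September

September 9, 2011


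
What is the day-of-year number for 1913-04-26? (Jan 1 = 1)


Date: April 26, 1913
Days in months 1 through 3: 90
Plus 26 days in April

Day of year: 116


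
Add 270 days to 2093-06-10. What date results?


Start: 2093-06-10, add 270 days
June 2093 has 30 days: 30 - 10 = 20 days to June 30 -> 250 left
July 2093 has 31 days -> 219 left
August 2093 has 31 days -> 188 left
September 2093 has 30 days -> 158 left
October 2093 has 31 days -> 127 left
November 2093 has 30 days -> 97 left
December 2093 has 31 days -> 66 left
January 2094 has 31 days -> 35 left
February 2094 has 28 days -> 7 left
March 2094: 7 <= 31 -> lands on March 7

Result: 2094-03-07


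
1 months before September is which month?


September is month 9
9 - 1 = 8

August


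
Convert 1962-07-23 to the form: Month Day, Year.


ISO 1962-07-23 parses as year=1962, month=07, day=23
Month 7 -> July

July 23, 1962


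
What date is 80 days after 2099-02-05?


Start: 2099-02-05, add 80 days
February 2099 has 28 days: 28 - 5 = 23 days to February 28 -> 57 left
March 2099 has 31 days -> 26 left
April 2099: 26 <= 30 -> lands on April 26

Result: 2099-04-26


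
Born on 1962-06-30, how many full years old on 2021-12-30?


Birth: 1962-06-30
Reference: 2021-12-30
Year difference: 2021 - 1962 = 59

59 years old


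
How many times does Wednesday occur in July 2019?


July 2019 has 31 days
Anchor: Jan 1, 2019. With p = 2019 - 1 = 2018: (p + p//4 - p//100 + p//400) mod 7 = (2018 + 504 - 20 + 5) mod 7 = 2507 mod 7 = 1 -> Tuesday (Mon=0 ... Sun=6)
Days before July (Jan-Jun): 181; July 1 index = (1 + 181) mod 7 = 0 -> Monday
First Wednesday is July 3
Wednesdays: 3, 10, 17, 24, 31

5 Wednesdays


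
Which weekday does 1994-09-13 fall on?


Date: September 13, 1994
Anchor: Jan 1, 1994. With p = 1994 - 1 = 1993: (p + p//4 - p//100 + p//400) mod 7 = (1993 + 498 - 19 + 4) mod 7 = 2476 mod 7 = 5 -> Saturday (Mon=0 ... Sun=6)
Days before September (Jan-Aug): 243; offset = 243 + 13 - 1 = 255
Weekday index = (5 + 255) mod 7 = 1

Day of the week: Tuesday


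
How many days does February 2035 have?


February 2035 (leap year: no)

28 days


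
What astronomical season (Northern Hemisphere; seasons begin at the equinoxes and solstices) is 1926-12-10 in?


Date: December 10
Astronomical Autumn (approx.; exact equinox/solstice day varies by year): September 22 to December 20
December 10 falls within the Autumn window

Autumn


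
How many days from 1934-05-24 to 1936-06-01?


From 1934-05-24 to 1936-06-01
1934-05-24: days before May = 31 + 28 + 31 + 30 = 120 (1934 is not a leap year); day of year = 120 + 24 = 144
1936-06-01: days before June = 31 + 29 + 31 + 30 + 31 = 152 (1936 is a leap year); day of year = 152 + 1 = 153
Rest of 1934: 365 - 144 = 221
Full years 1935 (365): 365
Total = 221 + 365 + 153 = 739

739 days


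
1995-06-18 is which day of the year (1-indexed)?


Date: June 18, 1995
Days in months 1 through 5: 151
Plus 18 days in June

Day of year: 169


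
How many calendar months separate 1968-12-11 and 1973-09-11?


From December 1968 to September 1973
5 years * 12 = 60 months, minus 3 months = 57

57 months


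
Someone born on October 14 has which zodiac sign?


Date: October 14
Conventional tropical zodiac dates: Libra from September 23 onward; Scorpio starts October 23
October 14 falls within the Libra range

Libra


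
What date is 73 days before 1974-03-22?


Start: 1974-03-22, subtract 73 days
Back 22 days from March 22 reaches February 28, 1974 -> 51 left
February 1974 has 28 days -> back to January 31, 1974 -> 23 left
January 1974: 31 - 23 = 8 -> lands on January 8

Result: 1974-01-08


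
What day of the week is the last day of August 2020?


August 2020 has 31 days
Anchor: Jan 1, 2020. With p = 2020 - 1 = 2019: (p + p//4 - p//100 + p//400) mod 7 = (2019 + 504 - 20 + 5) mod 7 = 2508 mod 7 = 2 -> Wednesday (Mon=0 ... Sun=6)
Days before August (Jan-Jul): 213; August 1 index = (2 + 213) mod 7 = 5 -> Saturday
Last day offset: 31 - 1 = 30 days
Weekday index = (5 + 30) mod 7 = 0

Monday, August 31


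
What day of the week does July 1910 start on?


Target: July 1, 1910
Anchor: Jan 1, 1910. With p = 1910 - 1 = 1909: (p + p//4 - p//100 + p//400) mod 7 = (1909 + 477 - 19 + 4) mod 7 = 2371 mod 7 = 5 -> Saturday (Mon=0 ... Sun=6)
Days before July (Jan-Jun): 181 days
Weekday index = (5 + 181) mod 7 = 4

Friday


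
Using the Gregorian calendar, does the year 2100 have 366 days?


Gregorian leap year rule: divisible by 4, but not by 100, unless also by 400.
2100 is divisible by 100 but not 400 -> not a leap year

No


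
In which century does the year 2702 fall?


Century = (year - 1) // 100 + 1
= (2702 - 1) // 100 + 1
= 2701 // 100 + 1
= 27 + 1

28th century


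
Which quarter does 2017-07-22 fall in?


Month: July (month 7)
Q1: Jan-Mar, Q2: Apr-Jun, Q3: Jul-Sep, Q4: Oct-Dec

Q3


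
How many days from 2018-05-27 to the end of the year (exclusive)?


Day of year: 147 of 365
Remaining = 365 - 147

218 days


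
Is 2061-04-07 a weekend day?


Anchor: Jan 1, 2061. With p = 2061 - 1 = 2060: (p + p//4 - p//100 + p//400) mod 7 = (2060 + 515 - 20 + 5) mod 7 = 2560 mod 7 = 5 -> Saturday (Mon=0 ... Sun=6)
Day of year: 97; offset = 96
Weekday index = (5 + 96) mod 7 = 3 -> Thursday
Weekend days: Saturday, Sunday

No


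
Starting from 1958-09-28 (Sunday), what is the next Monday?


Current: Sunday
Target: Monday
Days ahead: 1

Next Monday: 1958-09-29


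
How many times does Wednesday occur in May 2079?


May 2079 has 31 days
Anchor: Jan 1, 2079. With p = 2079 - 1 = 2078: (p + p//4 - p//100 + p//400) mod 7 = (2078 + 519 - 20 + 5) mod 7 = 2582 mod 7 = 6 -> Sunday (Mon=0 ... Sun=6)
Days before May (Jan-Apr): 120; May 1 index = (6 + 120) mod 7 = 0 -> Monday
First Wednesday is May 3
Wednesdays: 3, 10, 17, 24, 31

5 Wednesdays


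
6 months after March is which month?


March is month 3
3 + 6 = 9

September


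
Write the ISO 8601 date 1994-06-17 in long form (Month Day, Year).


ISO 1994-06-17 parses as year=1994, month=06, day=17
Month 6 -> June

June 17, 1994


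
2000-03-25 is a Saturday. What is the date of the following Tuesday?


Current: Saturday
Target: Tuesday
Days ahead: 3

Next Tuesday: 2000-03-28


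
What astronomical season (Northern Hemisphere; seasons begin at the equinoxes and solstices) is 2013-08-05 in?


Date: August 5
Astronomical Summer (approx.; exact equinox/solstice day varies by year): June 21 to September 21
August 5 falls within the Summer window

Summer


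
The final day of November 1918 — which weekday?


November 1918 has 30 days
Anchor: Jan 1, 1918. With p = 1918 - 1 = 1917: (p + p//4 - p//100 + p//400) mod 7 = (1917 + 479 - 19 + 4) mod 7 = 2381 mod 7 = 1 -> Tuesday (Mon=0 ... Sun=6)
Days before November (Jan-Oct): 304; November 1 index = (1 + 304) mod 7 = 4 -> Friday
Last day offset: 30 - 1 = 29 days
Weekday index = (4 + 29) mod 7 = 5

Saturday, November 30


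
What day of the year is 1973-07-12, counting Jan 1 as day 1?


Date: July 12, 1973
Days in months 1 through 6: 181
Plus 12 days in July

Day of year: 193


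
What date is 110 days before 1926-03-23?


Start: 1926-03-23, subtract 110 days
Back 23 days from March 23 reaches February 28, 1926 -> 87 left
February 1926 has 28 days -> back to January 31, 1926 -> 59 left
January 1926 has 31 days -> back to December 31, 1925 -> 28 left
December 1925: 31 - 28 = 3 -> lands on December 3

Result: 1925-12-03


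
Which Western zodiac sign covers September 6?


Date: September 6
Conventional tropical zodiac dates: Virgo from August 23 onward; Libra starts September 23
September 6 falls within the Virgo range

Virgo


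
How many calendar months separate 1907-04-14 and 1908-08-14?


From April 1907 to August 1908
1 year * 12 = 12 months, plus 4 months = 16

16 months


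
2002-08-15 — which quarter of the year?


Month: August (month 8)
Q1: Jan-Mar, Q2: Apr-Jun, Q3: Jul-Sep, Q4: Oct-Dec

Q3


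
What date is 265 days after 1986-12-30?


Start: 1986-12-30, add 265 days
December 1986 has 31 days: 31 - 30 = 1 day to December 31 -> 264 left
January 1987 has 31 days -> 233 left
February 1987 has 28 days -> 205 left
March 1987 has 31 days -> 174 left
April 1987 has 30 days -> 144 left
May 1987 has 31 days -> 113 left
June 1987 has 30 days -> 83 left
July 1987 has 31 days -> 52 left
August 1987 has 31 days -> 21 left
September 1987: 21 <= 30 -> lands on September 21

Result: 1987-09-21
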